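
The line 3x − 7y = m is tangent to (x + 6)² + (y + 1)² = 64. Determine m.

m = −11 ± 8√58

Tangency holds when the distance from the centre (−6, −1) to the line equals the radius 8:
|3·(−6) − 7·(−1) − m| / √58 = 8
|m − (−11)| = 8√58.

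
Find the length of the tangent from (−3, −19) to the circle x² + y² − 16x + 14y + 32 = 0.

With centre O = (8, −7), |OP|² = 265 and r² = 81.
The tangent meets the radius at right angles, so tangent² = |PO|² − r² = 265 − 81 = 184.

2√46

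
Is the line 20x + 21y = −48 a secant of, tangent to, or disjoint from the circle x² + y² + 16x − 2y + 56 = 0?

disjoint

Centre (−8, 1), r² = 9. Distance² from centre to line = (−91)²/841 = 8281/841.
Since d² > r², the line lies outside the circle.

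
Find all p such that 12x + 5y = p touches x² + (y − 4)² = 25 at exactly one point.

The line touches the circle iff its distance from (0, 4) is 5:
|12·0 + 5·4 − p| / √169 = 5
|p − (20)| = 5·13, so p = 85 or p = −45.

p = −45 or p = 85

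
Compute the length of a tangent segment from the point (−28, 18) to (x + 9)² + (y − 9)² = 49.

With centre O = (−9, 9), |OP|² = 442 and r² = 49.
The tangent meets the radius at right angles, so tangent² = |PO|² − r² = 442 − 49 = 393.

√393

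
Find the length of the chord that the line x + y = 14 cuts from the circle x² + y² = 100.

The distance from (0, 0) to the line is 14/√2, and r² = 100.
Chord = 2√(r² − d²) = 2·√(2) = 2√2.

2√2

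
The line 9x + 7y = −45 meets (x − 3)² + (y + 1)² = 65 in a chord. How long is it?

√130

Express y = (−45 − 9x)/7 and substitute into the circle:
130x² + 390x − 1300 = 0  ⟹  x² + 3x − 10 = 0
x = 2 or x = −5, giving (2, −9) and (−5, 0).
|(2, −9) − (−5, 0)| = √((7)² + (−9)²) = √130.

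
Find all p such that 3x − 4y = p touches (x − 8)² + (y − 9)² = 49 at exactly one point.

Tangency holds when the distance from the centre (8, 9) to the line equals the radius 7:
|3·8 − 4·9 − p| / √25 = 7
|p − (−12)| = 7·5, so p = 23 or p = −47.

p = −47 or p = 23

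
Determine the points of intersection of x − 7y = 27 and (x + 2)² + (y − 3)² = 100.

From the line, y = (−27 + x)/7. Substituting:
50x² + 100x − 2400 = 0  ⟹  x² + 2x − 48 = 0
x = 6 or x = −8, giving (6, −3) and (−8, −5).

(−8, −5) and (6, −3)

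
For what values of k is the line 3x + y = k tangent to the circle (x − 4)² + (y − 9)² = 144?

For a tangent, require d(centre, line) = r = 12.
|3·4 + 1·9 − k| / √10 = 12
|k − (21)| = 12√10.

k = 21 ± 12√10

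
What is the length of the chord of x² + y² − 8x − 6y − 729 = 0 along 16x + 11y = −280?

Centre (4, 3), r² = 754. Perpendicular distance d from centre to line = |377| / √377 = 377/√377.
Chord = 2√(r² − d²) = 2·√(377) = 2√377.

2√377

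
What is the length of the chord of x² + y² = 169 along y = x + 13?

13√2

Substitute y = x + 13:
2x² + 26x = 0  ⟹  x² + 13x = 0
x = 0 or x = −13, giving (0, 13) and (−13, 0).
Chord length = distance between (0, 13) and (−13, 0) = √338 = 13√2.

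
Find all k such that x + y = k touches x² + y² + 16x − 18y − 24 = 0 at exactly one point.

Tangency holds when the distance from the centre (−8, 9) to the line equals the radius 13:
|1·(−8) + 1·9 − k| / √2 = 13
|k − (1)| = 13√2.

k = 1 ± 13√2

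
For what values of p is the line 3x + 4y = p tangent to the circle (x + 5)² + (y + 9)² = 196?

For a tangent, require d(centre, line) = r = 14.
|3·(−5) + 4·(−9) − p| / √25 = 14
|p − (−51)| = 14·5, so p = 19 or p = −121.

p = −121 or p = 19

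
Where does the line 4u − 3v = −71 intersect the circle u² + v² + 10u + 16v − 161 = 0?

(−20, −3) and (−14, 5)

Substitute v = (71 + 4u)/3:
25u² + 850u + 7000 = 0  ⟹  u² + 34u + 280 = 0
u = −14 or u = −20, giving (−14, 5) and (−20, −3).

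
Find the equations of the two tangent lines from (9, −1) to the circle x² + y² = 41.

Write the tangent as mx − y + (−1 − m·(9)) = 0 and set its distance from the centre to √41:
(−9m − (1))² = 41(m² + 1)
20m² + 9m − 20 = 0, so m = 4/5 or m = −5/4.
Through (9, −1) these give 4x − 5y = 41 and 5x + 4y = 41.

4x − 5y = 41 and 5x + 4y = 41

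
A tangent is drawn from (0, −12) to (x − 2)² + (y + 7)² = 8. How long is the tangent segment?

√21

With centre O = (2, −7), |OP|² = 29 and r² = 8.
The tangent meets the radius at right angles, so tangent² = |PO|² − r² = 29 − 8 = 21.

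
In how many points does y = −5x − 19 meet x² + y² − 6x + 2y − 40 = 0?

Centre (3, −1), r² = 50. Distance² from centre to line = (33)²/26 = 1089/26.
Since d² < r², the line cuts the circle twice.

2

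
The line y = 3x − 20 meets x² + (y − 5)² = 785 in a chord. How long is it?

17√10

Centre (0, 5), r² = 785. Perpendicular distance d from centre to line = |−25| / √10 = 25/√10.
Half the chord is √(r² − d²) = √(1445/2), so the full chord is 17√10.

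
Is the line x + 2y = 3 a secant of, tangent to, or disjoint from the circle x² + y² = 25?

secant

Substituting the line into the circle gives 5x² − 6x − 91 = 0.
Discriminant = (−6)² − 4·5·(−91) = 1856 > 0.
Two real roots: the line is a secant.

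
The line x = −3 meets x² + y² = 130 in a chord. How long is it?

Centre (0, 0), r² = 130. Perpendicular distance d from centre to line = |3| / √1 = 3.
Chord = 2√(r² − d²) = 2·√(121) = 22.

22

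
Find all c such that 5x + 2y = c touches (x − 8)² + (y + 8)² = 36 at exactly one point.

c = 24 ± 6√29

For a tangent, require d(centre, line) = r = 6.
|5·8 + 2·(−8) − c| / √29 = 6
|c − (24)| = 6√29.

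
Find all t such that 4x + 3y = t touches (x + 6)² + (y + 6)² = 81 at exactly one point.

The line touches the circle iff its distance from (−6, −6) is 9:
|4·(−6) + 3·(−6) − t| / √25 = 9
|t − (−42)| = 9·5, so t = 3 or t = −87.

t = −87 or t = 3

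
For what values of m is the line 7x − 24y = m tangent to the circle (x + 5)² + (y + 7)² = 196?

m = −217 or m = 483

For a tangent, require d(centre, line) = r = 14.
|7·(−5) − 24·(−7) − m| / √625 = 14
|m − (133)| = 14·25, so m = 483 or m = −217.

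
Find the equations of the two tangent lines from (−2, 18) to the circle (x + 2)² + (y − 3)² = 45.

2x − y = −22 and 2x + y = 14

A line y − (18) = m(x − (−2)) is tangent when its distance from (−2, 3) is 3√5:
[m·(0) − (−15)]² = 45(m² + 1)
m² − 4 = 0, so m = 2 or m = −2.
With m = 2: 2x − y = −22. With m = −2: 2x + y = 14.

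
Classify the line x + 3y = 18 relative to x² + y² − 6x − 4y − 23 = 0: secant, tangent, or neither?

secant

d² = (1·3 + 3·2 − (18))²/10 = 81/10; r² = 36.
Since d² < r², the line cuts the circle twice.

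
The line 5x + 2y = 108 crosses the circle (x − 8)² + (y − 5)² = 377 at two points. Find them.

Express y = (108 − 5x)/2 and substitute into the circle:
29x² − 1044x + 8352 = 0  ⟹  x² − 36x + 288 = 0
x = 24 or x = 12, giving (24, −6) and (12, 24).

(12, 24) and (24, −6)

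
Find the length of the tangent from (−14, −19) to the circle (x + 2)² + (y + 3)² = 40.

6√10

Centre (−2, −3), r² = 40. |PO|² = (−12)² + (−16)² = 400.
The tangent meets the radius at right angles, so tangent² = |PO|² − r² = 400 − 40 = 360.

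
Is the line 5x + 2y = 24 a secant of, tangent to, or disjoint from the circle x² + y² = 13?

disjoint

d² = (5·0 + 2·0 − (24))²/29 = 576/29; r² = 13.
Since d² > r², the line lies outside the circle.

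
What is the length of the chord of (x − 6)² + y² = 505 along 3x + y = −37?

Centre (6, 0), r² = 505. Perpendicular distance d from centre to line = |55| / √10 = 55/√10.
Chord = 2√(r² − d²) = 2·√(405/2) = 9√10.

9√10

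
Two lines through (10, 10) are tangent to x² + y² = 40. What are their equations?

x − 3y = −20 and 3x − y = 20

A line y − (10) = m(x − (10)) is tangent when its distance from (0, 0) is 2√10:
[m·(−10) − (−10)]² = 40(m² + 1)
3m² − 10m + 3 = 0, so m = 1/3 or m = 3.
With m = 1/3: x − 3y = −20. With m = 3: 3x − y = 20.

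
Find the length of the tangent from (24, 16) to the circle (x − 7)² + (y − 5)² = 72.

With centre O = (7, 5), |OP|² = 410 and r² = 72.
Power of the point: PT² = |PO|² − r² = 338, so PT = 13√2.

13√2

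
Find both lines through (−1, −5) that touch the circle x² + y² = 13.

A line y − (−5) = m(x − (−1)) is tangent when its distance from (0, 0) is √13:
[m·(1) − (5)]² = 13(m² + 1)
6m² + 5m − 6 = 0, so m = −3/2 or m = 2/3.
Through (−1, −5) these give 3x + 2y = −13 and 2x − 3y = 13.

3x + 2y = −13 and 2x − 3y = 13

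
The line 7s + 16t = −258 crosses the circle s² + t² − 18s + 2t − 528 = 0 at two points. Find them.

Express t = (−258 − 7s)/16 and substitute into the circle:
305s² − 1220s − 76860 = 0  ⟹  s² − 4s − 252 = 0
s = 18 or s = −14, giving (18, −24) and (−14, −10).

(−14, −10) and (18, −24)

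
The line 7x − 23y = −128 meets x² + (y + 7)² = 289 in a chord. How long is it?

Express y = (128 + 7x)/23 and substitute into the circle:
578x² + 4046x − 69360 = 0  ⟹  x² + 7x − 120 = 0
x = 8 or x = −15, giving (8, 8) and (−15, 1).
Chord length = distance between (8, 8) and (−15, 1) = √578 = 17√2.

17√2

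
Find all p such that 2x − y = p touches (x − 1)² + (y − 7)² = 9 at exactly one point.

The line touches the circle iff its distance from (1, 7) is 3:
|2·1 − 1·7 − p| / √5 = 3
|p − (−5)| = 3√5.

p = −5 ± 3√5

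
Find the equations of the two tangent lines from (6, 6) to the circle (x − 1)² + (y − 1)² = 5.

Write the tangent as mx − y + (6 − m·(6)) = 0 and set its distance from the centre to √5:
(−5m − (−5))² = 5(m² + 1)
2m² − 5m + 2 = 0, so m = 1/2 or m = 2.
With m = 1/2: x − 2y = −6. With m = 2: 2x − y = 6.

x − 2y = −6 and 2x − y = 6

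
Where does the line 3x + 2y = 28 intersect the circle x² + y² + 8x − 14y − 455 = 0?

(−10, 29) and (14, −7)

Express y = (28 − 3x)/2 and substitute into the circle:
13x² − 52x − 1820 = 0  ⟹  x² − 4x − 140 = 0
x = 14 or x = −10, giving (14, −7) and (−10, 29).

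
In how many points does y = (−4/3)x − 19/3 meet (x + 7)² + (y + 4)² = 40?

2

Substituting the line into the circle gives 25x² + 182x + 130 = 0.
Δ = 33124 − 13000 = 20124.
Two real roots: the line is a secant.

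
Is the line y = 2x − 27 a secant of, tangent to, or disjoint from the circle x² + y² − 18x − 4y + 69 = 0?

Centre (9, 2), r² = 16. Distance² from centre to line = (−11)²/5 = 121/5.
Since d² > r², the line lies outside the circle.

disjoint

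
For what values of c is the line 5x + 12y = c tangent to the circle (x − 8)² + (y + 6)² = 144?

c = −188 or c = 124

The line touches the circle iff its distance from (8, −6) is 12:
|5·8 + 12·(−6) − c| / √169 = 12
|c − (−32)| = 12·13, so c = 124 or c = −188.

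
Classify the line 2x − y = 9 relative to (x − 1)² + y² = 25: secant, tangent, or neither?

secant

Substituting the line into the circle gives 5x² − 38x + 57 = 0.
Discriminant = (−38)² − 4·5·(57) = 304 > 0.
Two real roots: the line is a secant.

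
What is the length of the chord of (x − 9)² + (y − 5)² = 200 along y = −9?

4

From the line, y = −9. Substituting:
x² − 18x + 77 = 0
x = 11 or x = 7, giving (11, −9) and (7, −9).
Chord length = distance between (11, −9) and (7, −9) = √16 = 4.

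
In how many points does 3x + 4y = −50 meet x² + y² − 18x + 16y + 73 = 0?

Substituting the line into the circle gives 25x² − 180x + 468 = 0.
Δ = 32400 − 46800 = −14400.
No real roots: the line does not meet the circle.

0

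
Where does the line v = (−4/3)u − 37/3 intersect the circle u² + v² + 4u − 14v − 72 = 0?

Express v = (−37 − 4u)/3 and substitute into the circle:
25u² + 500u + 2275 = 0  ⟹  u² + 20u + 91 = 0
u = −7 or u = −13, giving (−7, −3) and (−13, 5).

(−13, 5) and (−7, −3)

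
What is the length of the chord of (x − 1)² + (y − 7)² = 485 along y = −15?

Centre (1, 7), r² = 485. Perpendicular distance d from centre to line = |22| / √1 = 22.
Chord = 2√(r² − d²) = 2·√(1) = 2.

2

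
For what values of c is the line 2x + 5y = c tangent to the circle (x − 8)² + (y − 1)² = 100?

c = 21 ± 10√29

For a tangent, require d(centre, line) = r = 10.
|2·8 + 5·1 − c| / √29 = 10
|c − (21)| = 10√29.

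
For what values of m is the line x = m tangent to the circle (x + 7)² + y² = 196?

m = −21 or m = 7

Tangency holds when the distance from the centre (−7, 0) to the line equals the radius 14:
|1·(−7) + 0·0 − m| / √1 = 14
|m − (−7)| = 14, so m = 7 or m = −21.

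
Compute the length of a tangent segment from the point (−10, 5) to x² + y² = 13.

The centre is (0, 0) and r = √13. The square of the distance from P to the centre is 100 + 25 = 125.
Power of the point: PT² = |PO|² − r² = 112, so PT = 4√7.

4√7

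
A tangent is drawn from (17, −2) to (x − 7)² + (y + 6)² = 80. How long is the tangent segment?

6

Centre (7, −6), r² = 80. |PO|² = (10)² + (4)² = 116.
Power of the point: PT² = |PO|² − r² = 36, so PT = 6.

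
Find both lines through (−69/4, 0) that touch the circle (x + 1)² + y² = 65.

4x + 7y = −69 and 4x − 7y = −69

Let a tangent through (−69/4, 0) have slope m. Its distance from (−1, 0) must equal √65:
(65/4m − (0))² = 65(m² + 1)
49m² − 16 = 0, so m = −4/7 or m = 4/7.
Through (−69/4, 0) these give 4x + 7y = −69 and 4x − 7y = −69.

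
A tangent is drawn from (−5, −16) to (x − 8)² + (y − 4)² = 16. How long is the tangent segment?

√553

Centre (8, 4), r² = 16. |PO|² = (−13)² + (−20)² = 569.
Power of the point: PT² = |PO|² − r² = 553, so PT = √553.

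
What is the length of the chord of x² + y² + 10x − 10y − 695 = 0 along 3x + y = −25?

The distance from (−5, 5) to the line is 15/√10, and r² = 745.
Half the chord is √(r² − d²) = √(1445/2), so the full chord is 17√10.

17√10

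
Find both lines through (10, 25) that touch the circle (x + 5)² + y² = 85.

Let a tangent through (10, 25) have slope m. Its distance from (−5, 0) must equal √85:
(−15m − (−25))² = 85(m² + 1)
14m² − 75m + 54 = 0, so m = 9/2 or m = 6/7.
With m = 9/2: 9x − 2y = 40. With m = 6/7: 6x − 7y = −115.

9x − 2y = 40 and 6x − 7y = −115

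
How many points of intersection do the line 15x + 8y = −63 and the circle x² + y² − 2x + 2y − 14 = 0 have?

0

Substituting the line into the circle gives 289x² + 1522x + 2065 = 0.
Δ = 2316484 − 2387140 = −70656.
No real roots: the line does not meet the circle.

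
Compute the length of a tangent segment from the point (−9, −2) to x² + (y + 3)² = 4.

With centre O = (0, −3), |OP|² = 82 and r² = 4.
Power of the point: PT² = |PO|² − r² = 78, so PT = √78.

√78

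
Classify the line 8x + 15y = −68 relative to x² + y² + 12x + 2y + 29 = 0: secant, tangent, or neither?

secant

Substituting the line into the circle gives 289x² + 3548x + 9109 = 0.
Δ = 12588304 − 10530004 = 2058300.
Two real roots: the line is a secant.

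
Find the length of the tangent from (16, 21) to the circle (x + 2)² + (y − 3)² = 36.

With centre O = (−2, 3), |OP|² = 648 and r² = 36.
Power of the point: PT² = |PO|² − r² = 612, so PT = 6√17.

6√17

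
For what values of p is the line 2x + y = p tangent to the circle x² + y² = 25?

The line touches the circle iff its distance from (0, 0) is 5:
|2·0 + 1·0 − p| / √5 = 5
|p| = 5√5.

p = ±5√5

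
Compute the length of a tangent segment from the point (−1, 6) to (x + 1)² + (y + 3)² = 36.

The centre is (−1, −3) and r = 6. The square of the distance from P to the centre is 0 + 81 = 81.
By the tangent–radius right angle, tangent length = √(|PO|² − r²) = √45 = 3√5.

3√5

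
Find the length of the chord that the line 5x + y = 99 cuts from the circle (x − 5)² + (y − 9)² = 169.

Centre (5, 9), r² = 169. Perpendicular distance d from centre to line = |−65| / √26 = 65/√26.
Half the chord is √(r² − d²) = √(13/2), so the full chord is √26.

√26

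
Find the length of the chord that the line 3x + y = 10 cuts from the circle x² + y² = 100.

6√10

The distance from (0, 0) to the line is 10/√10, and r² = 100.
Chord = 2√(r² − d²) = 2·√(90) = 6√10.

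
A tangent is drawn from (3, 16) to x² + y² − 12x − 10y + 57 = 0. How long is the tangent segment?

Centre (6, 5), r² = 4. |PO|² = (−3)² + (11)² = 130.
By the tangent–radius right angle, tangent length = √(|PO|² − r²) = √126 = 3√14.

3√14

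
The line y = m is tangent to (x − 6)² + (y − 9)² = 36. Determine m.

The line touches the circle iff its distance from (6, 9) is 6:
|0·6 + 1·9 − m| / √1 = 6
|m − (9)| = 6, so m = 15 or m = 3.

m = 3 or m = 15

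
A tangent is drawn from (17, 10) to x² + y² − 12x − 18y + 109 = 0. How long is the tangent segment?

√114

Centre (6, 9), r² = 8. |PO|² = (11)² + (1)² = 122.
By the tangent–radius right angle, tangent length = √(|PO|² − r²) = √114.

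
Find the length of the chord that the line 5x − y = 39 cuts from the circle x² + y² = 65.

√26

The distance from (0, 0) to the line is 39/√26, and r² = 65.
Chord = 2√(r² − d²) = 2·√(13/2) = √26.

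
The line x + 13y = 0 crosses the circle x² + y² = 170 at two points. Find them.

Express y = (−x)/13 and substitute into the circle:
170x² − 28730 = 0  ⟹  x² − 169 = 0
x = 13 or x = −13, giving (13, −1) and (−13, 1).

(−13, 1) and (13, −1)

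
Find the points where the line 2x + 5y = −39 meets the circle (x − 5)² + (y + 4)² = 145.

(−7, −5) and (13, −13)

Substitute y = (−39 − 2x)/5:
29x² − 174x − 2639 = 0  ⟹  x² − 6x − 91 = 0
x = 13 or x = −7, giving (13, −13) and (−7, −5).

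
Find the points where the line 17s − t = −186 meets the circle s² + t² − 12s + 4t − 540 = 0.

(−12, −18) and (−10, 16)

Express t = 17s + 186 and substitute into the circle:
290s² + 6380s + 34800 = 0  ⟹  s² + 22s + 120 = 0
s = −10 or s = −12, giving (−10, 16) and (−12, −18).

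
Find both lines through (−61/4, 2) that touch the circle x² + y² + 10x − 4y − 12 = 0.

4x − 5y = −71 and 4x + 5y = −51

A line y − (2) = m(x − (−61/4)) is tangent when its distance from (−5, 2) is √41:
[m·(41/4) − (0)]² = 41(m² + 1)
25m² − 16 = 0, so m = 4/5 or m = −4/5.
With m = 4/5: 4x − 5y = −71. With m = −4/5: 4x + 5y = −51.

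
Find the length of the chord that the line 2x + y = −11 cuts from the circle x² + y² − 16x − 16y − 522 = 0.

Substitute y = −2x − 11:
5x² + 60x − 225 = 0  ⟹  x² + 12x − 45 = 0
x = 3 or x = −15, giving (3, −17) and (−15, 19).
|(3, −17) − (−15, 19)| = √((18)² + (−36)²) = 18√5.

18√5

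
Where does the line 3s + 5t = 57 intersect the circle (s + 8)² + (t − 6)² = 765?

(−26, 27) and (19, 0)

From the line, t = (57 − 3s)/5. Substituting:
34s² + 238s − 16796 = 0  ⟹  s² + 7s − 494 = 0
s = 19 or s = −26, giving (19, 0) and (−26, 27).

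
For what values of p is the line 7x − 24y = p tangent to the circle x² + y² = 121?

p = −275 or p = 275

Tangency holds when the distance from the centre (0, 0) to the line equals the radius 11:
|7·0 − 24·0 − p| / √625 = 11
|p| = 11·25, so p = 275 or p = −275.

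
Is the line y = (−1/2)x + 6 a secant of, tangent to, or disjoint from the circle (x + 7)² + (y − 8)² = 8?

d² = (1·(−7) + 2·8 − (12))²/5 = 9/5; r² = 8.
Since d² < r², the line cuts the circle twice.

secant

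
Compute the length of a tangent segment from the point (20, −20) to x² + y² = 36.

2√191

The centre is (0, 0) and r = 6. The square of the distance from P to the centre is 400 + 400 = 800.
By the tangent–radius right angle, tangent length = √(|PO|² − r²) = √764 = 2√191.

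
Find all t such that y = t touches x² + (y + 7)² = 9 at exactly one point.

Tangency holds when the distance from the centre (0, −7) to the line equals the radius 3:
|0·0 + 1·(−7) − t| / √1 = 3
|t − (−7)| = 3, so t = −4 or t = −10.

t = −10 or t = −4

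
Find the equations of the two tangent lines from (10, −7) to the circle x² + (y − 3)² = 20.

Let a tangent through (10, −7) have slope m. Its distance from (0, 3) must equal 2√5:
(−10m − (10))² = 20(m² + 1)
2m² + 5m + 2 = 0, so m = −2 or m = −1/2.
With m = −2: 2x + y = 13. With m = −1/2: x + 2y = −4.

2x + y = 13 and x + 2y = −4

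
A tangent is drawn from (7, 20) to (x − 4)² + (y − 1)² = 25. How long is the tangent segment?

√345

The centre is (4, 1) and r = 5. The square of the distance from P to the centre is 9 + 361 = 370.
Power of the point: PT² = |PO|² − r² = 345, so PT = √345.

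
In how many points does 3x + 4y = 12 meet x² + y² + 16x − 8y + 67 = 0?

0

Substituting the line into the circle gives 25x² + 280x + 832 = 0.
Discriminant = (280)² − 4·25·(832) = −4800 < 0.
No real roots: the line does not meet the circle.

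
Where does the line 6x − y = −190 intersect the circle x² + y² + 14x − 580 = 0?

(−32, −2) and (−30, 10)

Substitute y = 6x + 190:
37x² + 2294x + 35520 = 0  ⟹  x² + 62x + 960 = 0
x = −30 or x = −32, giving (−30, 10) and (−32, −2).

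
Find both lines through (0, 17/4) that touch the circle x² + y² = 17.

A line y − (17/4) = m(x − (0)) is tangent when its distance from (0, 0) is √17:
[m·(0) − (−17/4)]² = 17(m² + 1)
16m² − 1 = 0, so m = 1/4 or m = −1/4.
Through (0, 17/4) these give x − 4y = −17 and x + 4y = 17.

x − 4y = −17 and x + 4y = 17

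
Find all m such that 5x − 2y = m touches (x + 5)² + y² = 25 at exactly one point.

m = −25 ± 5√29

Tangency holds when the distance from the centre (−5, 0) to the line equals the radius 5:
|5·(−5) − 2·0 − m| / √29 = 5
|m − (−25)| = 5√29.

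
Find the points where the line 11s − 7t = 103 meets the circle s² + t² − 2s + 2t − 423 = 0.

(−4, −21) and (17, 12)

Substitute t = (−103 + 11s)/7:
170s² − 2210s − 11560 = 0  ⟹  s² − 13s − 68 = 0
s = 17 or s = −4, giving (17, 12) and (−4, −21).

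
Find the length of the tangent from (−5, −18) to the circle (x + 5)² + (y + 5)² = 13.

2√39

With centre O = (−5, −5), |OP|² = 169 and r² = 13.
Power of the point: PT² = |PO|² − r² = 156, so PT = 2√39.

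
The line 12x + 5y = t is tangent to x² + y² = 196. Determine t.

Tangency holds when the distance from the centre (0, 0) to the line equals the radius 14:
|12·0 + 5·0 − t| / √169 = 14
|t| = 14·13, so t = 182 or t = −182.

t = −182 or t = 182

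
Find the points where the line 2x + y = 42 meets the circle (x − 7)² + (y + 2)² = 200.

Express y = −2x + 42 and substitute into the circle:
5x² − 190x + 1785 = 0  ⟹  x² − 38x + 357 = 0
x = 21 or x = 17, giving (21, 0) and (17, 8).

(17, 8) and (21, 0)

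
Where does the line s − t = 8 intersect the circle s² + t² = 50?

Substitute t = s − 8:
2s² − 16s + 14 = 0  ⟹  s² − 8s + 7 = 0
s = 7 or s = 1, giving (7, −1) and (1, −7).

(1, −7) and (7, −1)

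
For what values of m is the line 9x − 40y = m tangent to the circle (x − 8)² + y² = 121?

m = −379 or m = 523

For a tangent, require d(centre, line) = r = 11.
|9·8 − 40·0 − m| / √1681 = 11
|m − (72)| = 11·41, so m = 523 or m = −379.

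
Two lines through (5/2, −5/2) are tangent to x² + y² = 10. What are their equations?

Write the tangent as mx − y + (−5/2 − m·(5/2)) = 0 and set its distance from the centre to √10:
(−5/2m − (5/2))² = 10(m² + 1)
3m² − 10m + 3 = 0, so m = 3 or m = 1/3.
Through (5/2, −5/2) these give 3x − y = 10 and x − 3y = 10.

3x − y = 10 and x − 3y = 10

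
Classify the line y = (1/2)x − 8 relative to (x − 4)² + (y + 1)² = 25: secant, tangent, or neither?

secant

Substituting the line into the circle gives 5x² − 60x + 160 = 0.
Discriminant = (−60)² − 4·5·(160) = 400 > 0.
Two real roots: the line is a secant.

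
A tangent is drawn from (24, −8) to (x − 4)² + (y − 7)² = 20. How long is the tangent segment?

Centre (4, 7), r² = 20. |PO|² = (20)² + (−15)² = 625.
The tangent meets the radius at right angles, so tangent² = |PO|² − r² = 625 − 20 = 605.

11√5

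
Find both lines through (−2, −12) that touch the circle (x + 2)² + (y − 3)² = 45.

A line y − (−12) = m(x − (−2)) is tangent when its distance from (−2, 3) is 3√5:
[m·(0) − (15)]² = 45(m² + 1)
m² − 4 = 0, so m = −2 or m = 2.
With m = −2: 2x + y = −16. With m = 2: 2x − y = 8.

2x + y = −16 and 2x − y = 8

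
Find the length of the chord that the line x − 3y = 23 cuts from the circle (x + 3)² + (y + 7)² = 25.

Substitute y = (−23 + x)/3:
10x² + 50x − 140 = 0  ⟹  x² + 5x − 14 = 0
x = 2 or x = −7, giving (2, −7) and (−7, −10).
|(2, −7) − (−7, −10)| = √((9)² + (3)²) = 3√10.

3√10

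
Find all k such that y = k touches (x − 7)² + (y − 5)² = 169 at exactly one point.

k = −8 or k = 18

The line touches the circle iff its distance from (7, 5) is 13:
|0·7 + 1·5 − k| / √1 = 13
|k − (5)| = 13, so k = 18 or k = −8.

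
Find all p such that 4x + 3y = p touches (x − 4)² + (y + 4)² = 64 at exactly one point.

p = −36 or p = 44

Tangency holds when the distance from the centre (4, −4) to the line equals the radius 8:
|4·4 + 3·(−4) − p| / √25 = 8
|p − (4)| = 8·5, so p = 44 or p = −36.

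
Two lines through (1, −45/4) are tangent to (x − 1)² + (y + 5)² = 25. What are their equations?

3x − 4y = 48 and 3x + 4y = −42

Let a tangent through (1, −45/4) have slope m. Its distance from (1, −5) must equal 5:
[m·(0) − (25/4)]² = 25(m² + 1)
16m² − 9 = 0, so m = 3/4 or m = −3/4.
With m = 3/4: 3x − 4y = 48. With m = −3/4: 3x + 4y = −42.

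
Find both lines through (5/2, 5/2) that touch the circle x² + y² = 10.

A line y − (5/2) = m(x − (5/2)) is tangent when its distance from (0, 0) is √10:
[m·(−5/2) − (−5/2)]² = 10(m² + 1)
3m² + 10m + 3 = 0, so m = −3 or m = −1/3.
Through (5/2, 5/2) these give 3x + y = 10 and x + 3y = 10.

3x + y = 10 and x + 3y = 10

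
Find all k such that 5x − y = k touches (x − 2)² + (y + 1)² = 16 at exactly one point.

k = 11 ± 4√26

Tangency holds when the distance from the centre (2, −1) to the line equals the radius 4:
|5·2 − 1·(−1) − k| / √26 = 4
|k − (11)| = 4√26.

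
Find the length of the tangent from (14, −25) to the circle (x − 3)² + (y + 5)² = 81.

2√110

The centre is (3, −5) and r = 9. The square of the distance from P to the centre is 121 + 400 = 521.
Power of the point: PT² = |PO|² − r² = 440, so PT = 2√110.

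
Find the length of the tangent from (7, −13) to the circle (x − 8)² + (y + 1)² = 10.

The centre is (8, −1) and r = √10. The square of the distance from P to the centre is 1 + 144 = 145.
The tangent meets the radius at right angles, so tangent² = |PO|² − r² = 145 − 10 = 135.

3√15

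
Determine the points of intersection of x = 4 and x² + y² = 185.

(4, −13) and (4, 13)

The line gives x = 4. Substituting into the circle:
y² − 169 = 0
y = 13 or y = −13, giving (4, 13) and (4, −13).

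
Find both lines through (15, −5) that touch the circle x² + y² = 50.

x + y = 10 and x − 7y = 50

Let a tangent through (15, −5) have slope m. Its distance from (0, 0) must equal 5√2:
[m·(−15) − (5)]² = 50(m² + 1)
7m² + 6m − 1 = 0, so m = −1 or m = 1/7.
With m = −1: x + y = 10. With m = 1/7: x − 7y = 50.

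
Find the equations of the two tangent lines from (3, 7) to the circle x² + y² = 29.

2x − 5y = −29 and 5x + 2y = 29

Let a tangent through (3, 7) have slope m. Its distance from (0, 0) must equal √29:
(−3m − (−7))² = 29(m² + 1)
10m² + 21m − 10 = 0, so m = 2/5 or m = −5/2.
Through (3, 7) these give 2x − 5y = −29 and 5x + 2y = 29.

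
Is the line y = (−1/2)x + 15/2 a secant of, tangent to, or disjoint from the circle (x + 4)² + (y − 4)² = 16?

disjoint

Centre (−4, 4), r² = 16. Distance² from centre to line = (−11)²/5 = 121/5.
Since d² > r², the line lies outside the circle.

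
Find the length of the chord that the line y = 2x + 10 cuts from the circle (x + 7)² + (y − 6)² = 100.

The distance from (−7, 6) to the line is 10/√5, and r² = 100.
Chord = 2√(r² − d²) = 2·√(80) = 8√5.

8√5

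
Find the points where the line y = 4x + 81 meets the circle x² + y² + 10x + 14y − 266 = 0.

Substitute y = 4x + 81:
17x² + 714x + 7429 = 0  ⟹  x² + 42x + 437 = 0
x = −19 or x = −23, giving (−19, 5) and (−23, −11).

(−23, −11) and (−19, 5)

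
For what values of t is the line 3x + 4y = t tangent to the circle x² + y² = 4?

Tangency holds when the distance from the centre (0, 0) to the line equals the radius 2:
|3·0 + 4·0 − t| / √25 = 2
|t| = 2·5, so t = 10 or t = −10.

t = −10 or t = 10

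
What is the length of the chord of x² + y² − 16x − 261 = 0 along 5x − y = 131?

From the line, y = 5x − 131. Substituting:
26x² − 1326x + 16900 = 0  ⟹  x² − 51x + 650 = 0
x = 26 or x = 25, giving (26, −1) and (25, −6).
|(26, −1) − (25, −6)| = √((1)² + (5)²) = √26.

√26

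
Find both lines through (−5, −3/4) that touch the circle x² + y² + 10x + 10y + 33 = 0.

x − 4y = −2 and x + 4y = −8

Let a tangent through (−5, −3/4) have slope m. Its distance from (−5, −5) must equal √17:
(0m − (−17/4))² = 17(m² + 1)
16m² − 1 = 0, so m = 1/4 or m = −1/4.
With m = 1/4: x − 4y = −2. With m = −1/4: x + 4y = −8.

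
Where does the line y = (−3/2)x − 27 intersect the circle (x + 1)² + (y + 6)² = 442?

Express y = (−54 − 3x)/2 and substitute into the circle:
13x² + 260x = 0  ⟹  x² + 20x = 0
x = 0 or x = −20, giving (0, −27) and (−20, 3).

(−20, 3) and (0, −27)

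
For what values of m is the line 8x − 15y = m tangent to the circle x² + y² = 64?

Tangency holds when the distance from the centre (0, 0) to the line equals the radius 8:
|8·0 − 15·0 − m| / √289 = 8
|m| = 8·17, so m = 136 or m = −136.

m = −136 or m = 136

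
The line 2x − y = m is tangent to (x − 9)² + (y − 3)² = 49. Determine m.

Tangency holds when the distance from the centre (9, 3) to the line equals the radius 7:
|2·9 − 1·3 − m| / √5 = 7
|m − (15)| = 7√5.

m = 15 ± 7√5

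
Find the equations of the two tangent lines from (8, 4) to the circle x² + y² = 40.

Let a tangent through (8, 4) have slope m. Its distance from (0, 0) must equal 2√10:
(−8m − (−4))² = 40(m² + 1)
3m² − 8m − 3 = 0, so m = −1/3 or m = 3.
With m = −1/3: x + 3y = 20. With m = 3: 3x − y = 20.

x + 3y = 20 and 3x − y = 20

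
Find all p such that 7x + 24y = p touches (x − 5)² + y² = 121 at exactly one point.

Tangency holds when the distance from the centre (5, 0) to the line equals the radius 11:
|7·5 + 24·0 − p| / √625 = 11
|p − (35)| = 11·25, so p = 310 or p = −240.

p = −240 or p = 310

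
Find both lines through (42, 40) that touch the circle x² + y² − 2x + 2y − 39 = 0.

4x − 5y = −32 and 5x − 4y = 50

Write the tangent as mx − y + (40 − m·(42)) = 0 and set its distance from the centre to √41:
(−41m − (−41))² = 41(m² + 1)
20m² − 41m + 20 = 0, so m = 4/5 or m = 5/4.
Through (42, 40) these give 4x − 5y = −32 and 5x − 4y = 50.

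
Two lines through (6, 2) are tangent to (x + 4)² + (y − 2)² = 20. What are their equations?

A line y − (2) = m(x − (6)) is tangent when its distance from (−4, 2) is 2√5:
(−10m − (0))² = 20(m² + 1)
4m² − 1 = 0, so m = −1/2 or m = 1/2.
With m = −1/2: x + 2y = 10. With m = 1/2: x − 2y = 2.

x + 2y = 10 and x − 2y = 2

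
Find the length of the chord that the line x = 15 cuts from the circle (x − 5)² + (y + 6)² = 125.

10

The line gives x = 15. Substituting into the circle:
y² + 12y + 11 = 0
y = −1 or y = −11, giving (15, −1) and (15, −11).
|(15, −1) − (15, −11)| = √((0)² + (10)²) = 10.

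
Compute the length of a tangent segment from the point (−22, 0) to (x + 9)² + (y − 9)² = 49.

√201

Centre (−9, 9), r² = 49. |PO|² = (−13)² + (−9)² = 250.
The tangent meets the radius at right angles, so tangent² = |PO|² − r² = 250 − 49 = 201.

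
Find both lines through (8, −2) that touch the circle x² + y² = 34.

Write the tangent as mx − y + (−2 − m·(8)) = 0 and set its distance from the centre to √34:
(−8m − (2))² = 34(m² + 1)
15m² + 16m − 15 = 0, so m = 3/5 or m = −5/3.
With m = 3/5: 3x − 5y = 34. With m = −5/3: 5x + 3y = 34.

3x − 5y = 34 and 5x + 3y = 34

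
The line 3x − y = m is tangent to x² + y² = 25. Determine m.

For a tangent, require d(centre, line) = r = 5.
|3·0 − 1·0 − m| / √10 = 5
|m| = 5√10.

m = ±5√10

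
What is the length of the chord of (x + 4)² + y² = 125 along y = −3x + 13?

From the line, y = −3x + 13. Substituting:
10x² − 70x + 60 = 0  ⟹  x² − 7x + 6 = 0
x = 6 or x = 1, giving (6, −5) and (1, 10).
Chord length = distance between (6, −5) and (1, 10) = √250 = 5√10.

5√10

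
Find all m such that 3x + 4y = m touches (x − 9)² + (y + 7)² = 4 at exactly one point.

m = −11 or m = 9

Tangency holds when the distance from the centre (9, −7) to the line equals the radius 2:
|3·9 + 4·(−7) − m| / √25 = 2
|m − (−1)| = 2·5, so m = 9 or m = −11.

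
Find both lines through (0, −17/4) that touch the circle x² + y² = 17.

x − 4y = 17 and x + 4y = −17

A line y − (−17/4) = m(x − (0)) is tangent when its distance from (0, 0) is √17:
[m·(0) − (17/4)]² = 17(m² + 1)
16m² − 1 = 0, so m = 1/4 or m = −1/4.
With m = 1/4: x − 4y = 17. With m = −1/4: x + 4y = −17.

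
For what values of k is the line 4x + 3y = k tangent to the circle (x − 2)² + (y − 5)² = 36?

The line touches the circle iff its distance from (2, 5) is 6:
|4·2 + 3·5 − k| / √25 = 6
|k − (23)| = 6·5, so k = 53 or k = −7.

k = −7 or k = 53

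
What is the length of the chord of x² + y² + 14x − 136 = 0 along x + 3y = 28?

Express y = (28 − x)/3 and substitute into the circle:
10x² + 70x − 440 = 0  ⟹  x² + 7x − 44 = 0
x = 4 or x = −11, giving (4, 8) and (−11, 13).
|(4, 8) − (−11, 13)| = √((15)² + (−5)²) = 5√10.

5√10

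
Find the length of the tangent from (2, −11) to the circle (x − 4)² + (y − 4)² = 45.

Centre (4, 4), r² = 45. |PO|² = (−2)² + (−15)² = 229.
By the tangent–radius right angle, tangent length = √(|PO|² − r²) = √184 = 2√46.

2√46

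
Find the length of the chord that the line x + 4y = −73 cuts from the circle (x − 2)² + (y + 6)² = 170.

The distance from (2, −6) to the line is 51/√17, and r² = 170.
Chord = 2√(r² − d²) = 2·√(17) = 2√17.

2√17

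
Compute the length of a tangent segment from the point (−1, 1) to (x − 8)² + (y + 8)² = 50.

4√7

The centre is (8, −8) and r = 5√2. The square of the distance from P to the centre is 81 + 81 = 162.
The tangent meets the radius at right angles, so tangent² = |PO|² − r² = 162 − 50 = 112.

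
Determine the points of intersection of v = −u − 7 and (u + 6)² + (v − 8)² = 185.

Substitute v = −u − 7:
2u² + 42u + 76 = 0  ⟹  u² + 21u + 38 = 0
u = −2 or u = −19, giving (−2, −5) and (−19, 12).

(−19, 12) and (−2, −5)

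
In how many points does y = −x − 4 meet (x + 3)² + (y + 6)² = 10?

0

d² = (1·(−3) + 1·(−6) − (−4))²/2 = 25/2; r² = 10.
Since d² > r², the line lies outside the circle.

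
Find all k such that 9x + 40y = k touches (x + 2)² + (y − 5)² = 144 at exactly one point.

Tangency holds when the distance from the centre (−2, 5) to the line equals the radius 12:
|9·(−2) + 40·5 − k| / √1681 = 12
|k − (182)| = 12·41, so k = 674 or k = −310.

k = −310 or k = 674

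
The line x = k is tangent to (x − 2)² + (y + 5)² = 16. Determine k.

k = −2 or k = 6

The line touches the circle iff its distance from (2, −5) is 4:
|1·2 + 0·(−5) − k| / √1 = 4
|k − (2)| = 4, so k = 6 or k = −2.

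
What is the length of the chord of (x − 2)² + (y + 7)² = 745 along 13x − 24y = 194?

2√745

Centre (2, −7), r² = 745. Perpendicular distance d from centre to line = |0| / √745 = 0/√745.
Half the chord is √(r² − d²) = √(745), so the full chord is 2√745.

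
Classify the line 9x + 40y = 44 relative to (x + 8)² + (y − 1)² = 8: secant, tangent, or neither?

d² = (9·(−8) + 40·1 − (44))²/1681 = 5776/1681; r² = 8.
Since d² < r², the line cuts the circle twice.

secant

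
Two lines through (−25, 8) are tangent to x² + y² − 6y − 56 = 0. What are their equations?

4x + 7y = −44 and x − 8y = −89

Write the tangent as mx − y + (8 − m·(−25)) = 0 and set its distance from the centre to √65:
[m·(25) − (−5)]² = 65(m² + 1)
56m² + 25m − 4 = 0, so m = −4/7 or m = 1/8.
With m = −4/7: 4x + 7y = −44. With m = 1/8: x − 8y = −89.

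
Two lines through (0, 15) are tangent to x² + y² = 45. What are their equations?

2x + y = 15 and 2x − y = −15

A line y − (15) = m(x − (0)) is tangent when its distance from (0, 0) is 3√5:
[m·(0) − (−15)]² = 45(m² + 1)
m² − 4 = 0, so m = −2 or m = 2.
Through (0, 15) these give 2x + y = 15 and 2x − y = −15.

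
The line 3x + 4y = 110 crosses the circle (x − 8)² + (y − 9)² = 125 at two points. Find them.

From the line, y = (110 − 3x)/4. Substituting:
25x² − 700x + 4500 = 0  ⟹  x² − 28x + 180 = 0
x = 18 or x = 10, giving (18, 14) and (10, 20).

(10, 20) and (18, 14)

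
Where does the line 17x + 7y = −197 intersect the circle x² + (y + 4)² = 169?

(−12, 1) and (−5, −16)

From the line, y = (−197 − 17x)/7. Substituting:
338x² + 5746x + 20280 = 0  ⟹  x² + 17x + 60 = 0
x = −5 or x = −12, giving (−5, −16) and (−12, 1).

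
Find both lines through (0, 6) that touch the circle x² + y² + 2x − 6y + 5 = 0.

x − 2y = −12 and 2x + y = 6

A line y − (6) = m(x − (0)) is tangent when its distance from (−1, 3) is √5:
[m·(−1) − (−3)]² = 5(m² + 1)
2m² + 3m − 2 = 0, so m = 1/2 or m = −2.
With m = 1/2: x − 2y = −12. With m = −2: 2x + y = 6.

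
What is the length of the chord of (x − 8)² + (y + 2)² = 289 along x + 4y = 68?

2√17

Centre (8, −2), r² = 289. Perpendicular distance d from centre to line = |−68| / √17 = 68/√17.
Half the chord is √(r² − d²) = √(17), so the full chord is 2√17.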